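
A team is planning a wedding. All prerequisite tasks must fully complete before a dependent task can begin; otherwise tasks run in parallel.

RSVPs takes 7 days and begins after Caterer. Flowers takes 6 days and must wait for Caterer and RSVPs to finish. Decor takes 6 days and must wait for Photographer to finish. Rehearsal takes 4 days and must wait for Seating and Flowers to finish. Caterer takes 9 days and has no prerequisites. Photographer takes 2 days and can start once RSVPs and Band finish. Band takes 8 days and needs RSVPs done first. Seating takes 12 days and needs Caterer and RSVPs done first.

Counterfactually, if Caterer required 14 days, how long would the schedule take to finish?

37

As given, the longest chain is Caterer→RSVPs→Band→Photographer→Decor = 9+7+8+2+6 = 32, so the finish is 32 days.
Since Caterer is critical, the +5 change carries straight to that chain (now 37 days).
That remains the longest chain; total 37 days.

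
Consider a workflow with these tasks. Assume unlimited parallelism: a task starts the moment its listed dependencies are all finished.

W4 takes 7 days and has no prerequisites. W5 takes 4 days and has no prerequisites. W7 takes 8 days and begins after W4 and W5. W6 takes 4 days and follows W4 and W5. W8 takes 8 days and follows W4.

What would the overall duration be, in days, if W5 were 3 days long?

Baseline: W4→W7 = 7+8 = 15 → 15 days.
W5 has 3 days of float (longest path through it is 12).
That remains the longest chain; total 15 days.

15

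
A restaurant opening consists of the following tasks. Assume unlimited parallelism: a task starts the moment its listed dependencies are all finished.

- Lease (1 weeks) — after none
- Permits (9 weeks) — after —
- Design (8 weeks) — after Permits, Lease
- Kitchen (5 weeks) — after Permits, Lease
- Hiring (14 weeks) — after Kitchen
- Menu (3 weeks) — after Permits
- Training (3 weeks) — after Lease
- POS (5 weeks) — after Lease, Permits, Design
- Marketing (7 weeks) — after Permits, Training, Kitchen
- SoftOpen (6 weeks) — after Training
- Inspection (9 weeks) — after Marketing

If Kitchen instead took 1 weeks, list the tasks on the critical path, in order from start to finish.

Baseline: Permits→Kitchen→Marketing→Inspection = 9+5+7+9 = 30 → 30 weeks.
Kitchen is on the critical path; changing it to 1 makes that path 26 weeks.
The critical path is still Permits→Kitchen→Marketing→Inspection; finish is now 26 weeks.

Permits, Kitchen, Marketing, Inspection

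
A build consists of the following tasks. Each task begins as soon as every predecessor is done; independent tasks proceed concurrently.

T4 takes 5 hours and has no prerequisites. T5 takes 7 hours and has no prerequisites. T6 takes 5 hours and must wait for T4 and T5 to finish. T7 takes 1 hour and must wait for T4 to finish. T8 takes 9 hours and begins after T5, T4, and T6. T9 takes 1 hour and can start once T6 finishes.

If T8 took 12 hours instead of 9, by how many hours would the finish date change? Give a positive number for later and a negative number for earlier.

3

As given, the longest chain is T5→T6→T8 = 7+5+9 = 21, so the finish is 21 hours.
T8 lies on that path, so at 12 hours the path becomes 24 hours.
The critical path is still T5→T6→T8; finish is now 24 hours.
Change in finish: 24 − 21 = +3 hours.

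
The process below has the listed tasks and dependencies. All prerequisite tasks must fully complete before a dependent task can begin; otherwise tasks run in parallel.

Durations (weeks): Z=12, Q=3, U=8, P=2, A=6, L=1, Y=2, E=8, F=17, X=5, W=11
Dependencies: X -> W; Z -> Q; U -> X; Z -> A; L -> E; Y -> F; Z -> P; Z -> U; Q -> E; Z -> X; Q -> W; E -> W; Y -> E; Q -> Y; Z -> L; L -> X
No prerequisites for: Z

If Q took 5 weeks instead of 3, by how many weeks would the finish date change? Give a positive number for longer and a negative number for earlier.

2

As given, the longest chain is Z→Q→Y→E→W = 12+3+2+8+11 = 36, so the finish is 36 weeks.
Since Q is critical, the +2 change carries straight to that chain (now 38 weeks).
The critical path is still Z→Q→Y→E→W; finish is now 38 weeks.
Change in finish: 38 − 36 = +2 weeks.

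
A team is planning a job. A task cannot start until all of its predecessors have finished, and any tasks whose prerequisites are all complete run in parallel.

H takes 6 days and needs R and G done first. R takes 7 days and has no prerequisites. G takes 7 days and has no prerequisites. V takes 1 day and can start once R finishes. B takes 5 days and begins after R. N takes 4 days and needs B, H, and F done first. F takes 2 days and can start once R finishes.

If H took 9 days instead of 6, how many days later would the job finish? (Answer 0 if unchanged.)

Baseline: R→H→N = 7+6+4 = 17 → 17 days.
H lies on that path, so at 9 days the path becomes 20 days.
The critical path is still R→H→N; finish is now 20 days.
Change in finish: 20 − 17 = +3 days.

3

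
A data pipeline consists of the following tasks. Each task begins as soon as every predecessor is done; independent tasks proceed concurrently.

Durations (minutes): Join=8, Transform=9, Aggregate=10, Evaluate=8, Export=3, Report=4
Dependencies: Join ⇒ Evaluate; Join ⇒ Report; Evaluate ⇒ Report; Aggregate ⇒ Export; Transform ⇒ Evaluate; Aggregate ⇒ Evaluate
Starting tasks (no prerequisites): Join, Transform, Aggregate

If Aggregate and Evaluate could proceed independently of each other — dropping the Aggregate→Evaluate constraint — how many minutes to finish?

21

Original critical path: Aggregate→Evaluate→Report = 10+8+4 = 22 ⇒ 22 minutes.
Without Aggregate→Evaluate, Evaluate's earliest start moves from 10 to 9.
New critical path: Transform→Evaluate→Report = 9+8+4 = 21 ⇒ 21 minutes.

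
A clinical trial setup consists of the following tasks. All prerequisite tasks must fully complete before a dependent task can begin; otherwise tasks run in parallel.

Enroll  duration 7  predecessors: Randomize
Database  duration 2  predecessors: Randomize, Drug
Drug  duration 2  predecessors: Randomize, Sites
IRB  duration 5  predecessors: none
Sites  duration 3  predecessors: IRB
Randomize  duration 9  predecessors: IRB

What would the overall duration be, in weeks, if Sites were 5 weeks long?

Actual critical path: IRB→Randomize→Enroll = 5+9+7 = 21 ⇒ 21 weeks.
Sites is off the critical path — its longest chain is 12 weeks, giving 9 of slack.
The critical path is still IRB→Randomize→Enroll; finish is now 21 weeks.

21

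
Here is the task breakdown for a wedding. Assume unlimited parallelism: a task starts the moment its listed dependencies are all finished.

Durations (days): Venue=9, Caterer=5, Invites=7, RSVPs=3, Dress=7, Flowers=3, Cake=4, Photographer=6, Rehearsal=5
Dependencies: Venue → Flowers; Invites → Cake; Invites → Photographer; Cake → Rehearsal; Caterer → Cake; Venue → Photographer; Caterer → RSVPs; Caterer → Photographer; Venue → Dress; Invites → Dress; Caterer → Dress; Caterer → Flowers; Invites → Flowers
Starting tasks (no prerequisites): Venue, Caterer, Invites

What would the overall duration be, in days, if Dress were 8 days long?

17

Baseline: Venue→Dress = 9+7 = 16 → 16 days.
Since Dress is critical, the +1 change carries straight to that chain (now 17 days).
That remains the longest chain; total 17 days.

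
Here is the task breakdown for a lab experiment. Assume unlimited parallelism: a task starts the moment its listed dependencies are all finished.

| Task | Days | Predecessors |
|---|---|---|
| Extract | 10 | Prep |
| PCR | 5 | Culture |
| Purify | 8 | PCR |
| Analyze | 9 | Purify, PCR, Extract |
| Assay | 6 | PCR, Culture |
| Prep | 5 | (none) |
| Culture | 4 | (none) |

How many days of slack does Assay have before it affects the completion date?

Critical path: Culture→PCR→Purify→Analyze = 4+5+8+9 = 26, so the finish is 26 days.
Longest path through Assay: 15 days (earliest finish 15, latest finish 26).
Float = 26 − 15 = 11.

11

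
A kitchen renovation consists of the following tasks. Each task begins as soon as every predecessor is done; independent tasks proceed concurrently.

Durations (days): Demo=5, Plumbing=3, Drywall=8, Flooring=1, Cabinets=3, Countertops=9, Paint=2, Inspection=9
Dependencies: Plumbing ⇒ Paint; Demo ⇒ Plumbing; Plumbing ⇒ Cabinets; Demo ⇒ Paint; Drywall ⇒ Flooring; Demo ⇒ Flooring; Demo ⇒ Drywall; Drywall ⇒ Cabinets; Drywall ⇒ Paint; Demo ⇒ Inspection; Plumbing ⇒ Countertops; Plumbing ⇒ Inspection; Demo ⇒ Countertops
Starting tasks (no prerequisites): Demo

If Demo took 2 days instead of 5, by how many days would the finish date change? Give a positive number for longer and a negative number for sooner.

-3

Critical path before the change: Demo→Plumbing→Countertops = 5+3+9 = 17 giving 17 days.
Since Demo is critical, the -3 change carries straight to that chain (now 14 days).
The critical path is still Demo→Plumbing→Countertops; finish is now 14 days.
Change in finish: 14 − 17 = -3 days.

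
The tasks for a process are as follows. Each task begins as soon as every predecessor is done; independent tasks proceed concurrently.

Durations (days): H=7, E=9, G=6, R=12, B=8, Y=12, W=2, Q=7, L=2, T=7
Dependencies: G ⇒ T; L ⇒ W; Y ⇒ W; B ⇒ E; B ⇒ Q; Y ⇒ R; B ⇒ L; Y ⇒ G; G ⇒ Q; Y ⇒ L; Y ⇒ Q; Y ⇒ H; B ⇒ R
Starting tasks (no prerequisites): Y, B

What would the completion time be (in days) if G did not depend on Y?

Original critical path: Y→G→T = 12+6+7 = 25 ⇒ 25 days.
Without Y→G, G's earliest start moves from 12 to 0.
The longest chain is now Y→R = 12+12 = 24, so the plan takes 24 days.

24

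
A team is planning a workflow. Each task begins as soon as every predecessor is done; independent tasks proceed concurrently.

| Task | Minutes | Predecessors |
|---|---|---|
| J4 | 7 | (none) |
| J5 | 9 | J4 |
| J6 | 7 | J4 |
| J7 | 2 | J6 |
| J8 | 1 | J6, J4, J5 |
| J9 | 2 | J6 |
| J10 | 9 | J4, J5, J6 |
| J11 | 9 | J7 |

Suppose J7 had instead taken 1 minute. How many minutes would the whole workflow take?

25

Baseline: J4→J6→J7→J11 = 7+7+2+9 = 25 → 25 minutes.
J7 is on the critical path; changing it to 1 makes that path 24 minutes.
New critical path: J4→J5→J10 = 7+9+9 = 25 ⇒ 25 minutes.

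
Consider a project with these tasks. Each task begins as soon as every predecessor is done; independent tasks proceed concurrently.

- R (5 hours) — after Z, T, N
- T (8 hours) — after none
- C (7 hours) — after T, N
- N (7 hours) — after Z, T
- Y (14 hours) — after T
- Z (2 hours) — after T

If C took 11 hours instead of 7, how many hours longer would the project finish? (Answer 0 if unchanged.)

4

As given, the longest chain is T→Z→N→C = 8+2+7+7 = 24, so the finish is 24 hours.
Since C is critical, the +4 change carries straight to that chain (now 28 hours).
No other chain overtakes it, so the finish is 28 hours.
Change in finish: 28 − 24 = +4 hours.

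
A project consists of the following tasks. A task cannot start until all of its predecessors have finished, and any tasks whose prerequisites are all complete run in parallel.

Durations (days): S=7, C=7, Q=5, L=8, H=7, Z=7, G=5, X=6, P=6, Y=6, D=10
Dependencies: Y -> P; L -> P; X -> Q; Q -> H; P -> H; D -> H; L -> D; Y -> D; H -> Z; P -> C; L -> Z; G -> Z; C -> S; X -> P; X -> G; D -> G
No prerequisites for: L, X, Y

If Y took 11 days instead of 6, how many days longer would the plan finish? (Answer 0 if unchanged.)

Actual critical path: L→D→H→Z = 8+10+7+7 = 32 ⇒ 32 days.
Y has 2 days of float (longest path through it is 30).
New critical path: Y→D→H→Z = 11+10+7+7 = 35 ⇒ 35 days.
Change in finish: 35 − 32 = +3 days.

3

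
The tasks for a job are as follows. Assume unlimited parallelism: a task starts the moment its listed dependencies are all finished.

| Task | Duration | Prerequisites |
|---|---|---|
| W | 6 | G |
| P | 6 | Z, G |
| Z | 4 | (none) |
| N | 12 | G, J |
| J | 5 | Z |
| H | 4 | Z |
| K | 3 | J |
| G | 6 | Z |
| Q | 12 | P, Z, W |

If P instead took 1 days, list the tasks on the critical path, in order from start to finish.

Z, G, W, Q

The binding path is Z→G→P→Q = 4+6+6+12 = 28; finish at 28 days.
P lies on that path, so at 1 day the path becomes 23 days.
New critical path: Z→G→W→Q = 4+6+6+12 = 28 ⇒ 28 days.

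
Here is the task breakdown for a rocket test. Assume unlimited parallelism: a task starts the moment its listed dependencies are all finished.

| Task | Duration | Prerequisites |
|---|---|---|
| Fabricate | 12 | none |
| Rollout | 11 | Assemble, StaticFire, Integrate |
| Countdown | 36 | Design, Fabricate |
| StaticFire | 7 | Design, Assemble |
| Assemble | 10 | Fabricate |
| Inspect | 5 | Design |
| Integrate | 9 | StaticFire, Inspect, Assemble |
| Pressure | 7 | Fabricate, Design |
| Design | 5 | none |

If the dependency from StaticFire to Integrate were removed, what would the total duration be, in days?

48

With the dependency in place, Fabricate→Assemble→StaticFire→Integrate→Rollout = 12+10+7+9+11 = 49 sets the finish at 49 days.
Without StaticFire→Integrate, Integrate's earliest start moves from 29 to 22.
The longest chain is now Fabricate→Countdown = 12+36 = 48, so the plan takes 48 days.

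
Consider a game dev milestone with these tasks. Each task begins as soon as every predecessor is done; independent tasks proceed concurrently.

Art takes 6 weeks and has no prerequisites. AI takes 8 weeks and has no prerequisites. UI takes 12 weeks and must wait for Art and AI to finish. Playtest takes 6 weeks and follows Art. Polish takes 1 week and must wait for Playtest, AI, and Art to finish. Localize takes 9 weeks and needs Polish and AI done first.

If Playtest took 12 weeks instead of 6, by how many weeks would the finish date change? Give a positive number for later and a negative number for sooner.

6

Actual critical path: Art→Playtest→Polish→Localize = 6+6+1+9 = 22 ⇒ 22 weeks.
Playtest lies on that path, so at 12 weeks the path becomes 28 weeks.
The critical path is still Art→Playtest→Polish→Localize; finish is now 28 weeks.
Change in finish: 28 − 22 = +6 weeks.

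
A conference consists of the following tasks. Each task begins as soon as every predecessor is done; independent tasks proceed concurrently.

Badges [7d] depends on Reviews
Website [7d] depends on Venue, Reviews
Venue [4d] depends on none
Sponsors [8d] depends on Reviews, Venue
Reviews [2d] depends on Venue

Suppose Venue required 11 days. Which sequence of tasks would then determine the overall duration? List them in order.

Venue, Reviews, Sponsors

Critical path before the change: Venue→Reviews→Sponsors = 4+2+8 = 14 giving 14 days.
Since Venue is critical, the +7 change carries straight to that chain (now 21 days).
No other chain overtakes it, so the finish is 21 days.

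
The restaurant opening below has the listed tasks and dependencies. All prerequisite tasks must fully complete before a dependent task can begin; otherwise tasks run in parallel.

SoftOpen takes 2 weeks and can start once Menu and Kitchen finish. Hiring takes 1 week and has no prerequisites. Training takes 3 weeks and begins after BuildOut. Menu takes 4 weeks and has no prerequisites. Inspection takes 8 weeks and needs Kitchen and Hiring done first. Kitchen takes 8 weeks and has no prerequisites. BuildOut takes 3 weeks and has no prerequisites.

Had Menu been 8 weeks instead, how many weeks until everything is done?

Baseline: Kitchen→Inspection = 8+8 = 16 → 16 weeks.
The longest path through Menu is only 6 weeks, so Menu has float 10.
That remains the longest chain; total 16 weeks.

16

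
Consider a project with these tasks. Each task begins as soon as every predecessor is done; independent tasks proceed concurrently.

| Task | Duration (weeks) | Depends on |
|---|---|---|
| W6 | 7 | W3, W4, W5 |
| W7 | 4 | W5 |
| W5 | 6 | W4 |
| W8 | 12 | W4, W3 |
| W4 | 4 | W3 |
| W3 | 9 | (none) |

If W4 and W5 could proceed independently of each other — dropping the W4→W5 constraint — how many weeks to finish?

25

Before: longest chain W3→W4→W5→W6 = 9+4+6+7 = 26, finish 26.
Without W4→W5, W5's earliest start moves from 13 to 0.
The longest chain is now W3→W4→W8 = 9+4+12 = 25, so the job takes 25 weeks.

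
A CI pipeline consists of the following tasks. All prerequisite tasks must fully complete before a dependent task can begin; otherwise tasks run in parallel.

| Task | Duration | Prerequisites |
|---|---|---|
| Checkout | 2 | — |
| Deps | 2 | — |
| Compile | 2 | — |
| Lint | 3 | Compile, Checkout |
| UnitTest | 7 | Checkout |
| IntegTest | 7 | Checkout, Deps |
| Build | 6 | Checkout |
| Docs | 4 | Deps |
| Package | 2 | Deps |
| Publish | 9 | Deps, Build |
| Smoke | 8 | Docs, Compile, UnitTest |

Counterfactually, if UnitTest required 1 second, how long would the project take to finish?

The binding path is Checkout→UnitTest→Smoke = 2+7+8 = 17; finish at 17 seconds.
UnitTest is on the critical path; changing it to 1 makes that path 11 seconds.
The binding chain switches to Checkout→Build→Publish = 2+6+9 = 17; finish 17 seconds.

17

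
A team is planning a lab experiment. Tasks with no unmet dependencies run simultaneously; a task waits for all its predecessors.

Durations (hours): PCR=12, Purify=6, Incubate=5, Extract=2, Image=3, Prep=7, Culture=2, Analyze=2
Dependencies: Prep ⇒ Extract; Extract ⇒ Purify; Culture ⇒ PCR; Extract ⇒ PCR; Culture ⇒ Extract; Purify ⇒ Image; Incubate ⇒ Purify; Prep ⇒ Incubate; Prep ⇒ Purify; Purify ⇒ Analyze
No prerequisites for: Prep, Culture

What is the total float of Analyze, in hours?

The longest chain is Prep→Incubate→Purify→Image = 7+5+6+3 = 21; overall finish 21 hours.
Longest path through Analyze: 20 hours (earliest finish 20, latest finish 21).
So Analyze can slip 21 − 20 = 1 hour.

1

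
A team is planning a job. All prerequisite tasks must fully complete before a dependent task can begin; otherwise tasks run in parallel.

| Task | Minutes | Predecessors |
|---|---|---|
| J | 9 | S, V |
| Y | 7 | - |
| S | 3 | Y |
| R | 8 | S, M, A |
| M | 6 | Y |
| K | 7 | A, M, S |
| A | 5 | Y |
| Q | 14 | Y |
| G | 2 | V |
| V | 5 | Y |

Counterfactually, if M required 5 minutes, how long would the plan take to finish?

21

As given, the longest chain is Y→M→R = 7+6+8 = 21, so the finish is 21 minutes.
M is on the critical path; changing it to 5 makes that path 20 minutes.
New critical path: Y→V→J = 7+5+9 = 21 ⇒ 21 minutes.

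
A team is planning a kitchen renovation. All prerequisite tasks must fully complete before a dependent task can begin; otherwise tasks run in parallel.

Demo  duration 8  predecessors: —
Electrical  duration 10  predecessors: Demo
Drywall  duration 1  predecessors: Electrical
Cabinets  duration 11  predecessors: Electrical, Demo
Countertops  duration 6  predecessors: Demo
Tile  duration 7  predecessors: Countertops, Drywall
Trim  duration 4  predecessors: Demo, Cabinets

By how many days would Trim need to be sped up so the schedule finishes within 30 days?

3

Current finish: 33 days; target: 30.
Trim is on every critical path, so each day cut from Trim cuts the finish by one (this holds down to a finish of 30).
Need 33 − 30 = 3 days off Trim → Trim becomes 1 day, finish becomes 30.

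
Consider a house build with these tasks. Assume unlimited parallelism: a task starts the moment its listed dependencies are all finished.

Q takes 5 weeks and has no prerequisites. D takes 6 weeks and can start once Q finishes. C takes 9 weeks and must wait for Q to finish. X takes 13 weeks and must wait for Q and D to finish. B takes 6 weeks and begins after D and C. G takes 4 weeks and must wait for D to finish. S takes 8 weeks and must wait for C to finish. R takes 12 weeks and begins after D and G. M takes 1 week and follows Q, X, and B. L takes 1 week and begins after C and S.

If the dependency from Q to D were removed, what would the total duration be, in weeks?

23

With the dependency in place, Q→D→G→R = 5+6+4+12 = 27 sets the finish at 27 weeks.
Without Q→D, D's earliest start moves from 5 to 0.
The longest chain is now Q→C→S→L = 5+9+8+1 = 23, so the schedule takes 23 weeks.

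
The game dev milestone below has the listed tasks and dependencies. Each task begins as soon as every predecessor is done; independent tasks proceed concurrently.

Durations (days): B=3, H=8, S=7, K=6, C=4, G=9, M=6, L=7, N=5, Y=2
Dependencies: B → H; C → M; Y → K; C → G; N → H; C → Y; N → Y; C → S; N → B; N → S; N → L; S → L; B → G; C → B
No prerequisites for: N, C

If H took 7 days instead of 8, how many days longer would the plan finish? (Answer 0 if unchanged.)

0

Baseline: N→S→L = 5+7+7 = 19 → 19 days.
H has 3 days of float (longest path through it is 16).
The critical path is still N→S→L; finish is now 19 days.
Change in finish: 19 − 19 = +0 days.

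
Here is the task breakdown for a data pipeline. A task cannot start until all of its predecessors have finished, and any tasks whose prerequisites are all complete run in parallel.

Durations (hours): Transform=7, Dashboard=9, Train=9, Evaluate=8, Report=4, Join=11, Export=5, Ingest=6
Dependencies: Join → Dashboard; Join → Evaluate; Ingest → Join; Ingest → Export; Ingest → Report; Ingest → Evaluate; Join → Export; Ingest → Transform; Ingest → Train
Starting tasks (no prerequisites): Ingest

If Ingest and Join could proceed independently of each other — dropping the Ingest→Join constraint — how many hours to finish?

Original critical path: Ingest→Join→Dashboard = 6+11+9 = 26 ⇒ 26 hours.
Without Ingest→Join, Join's earliest start moves from 6 to 0.
New critical path: Join→Dashboard = 11+9 = 20 ⇒ 20 hours.

20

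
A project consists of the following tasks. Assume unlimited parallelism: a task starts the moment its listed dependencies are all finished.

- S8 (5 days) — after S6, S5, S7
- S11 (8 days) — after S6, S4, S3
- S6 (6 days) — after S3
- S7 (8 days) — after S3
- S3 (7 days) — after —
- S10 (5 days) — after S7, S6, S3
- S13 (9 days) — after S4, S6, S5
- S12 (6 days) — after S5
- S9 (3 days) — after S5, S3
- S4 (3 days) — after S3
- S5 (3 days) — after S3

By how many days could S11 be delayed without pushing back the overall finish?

1

Critical path: S3→S6→S13 = 7+6+9 = 22, so the finish is 22 days.
S11 finishes as early as 21 and must finish by 22.
So S11 can slip 22 − 21 = 1 day.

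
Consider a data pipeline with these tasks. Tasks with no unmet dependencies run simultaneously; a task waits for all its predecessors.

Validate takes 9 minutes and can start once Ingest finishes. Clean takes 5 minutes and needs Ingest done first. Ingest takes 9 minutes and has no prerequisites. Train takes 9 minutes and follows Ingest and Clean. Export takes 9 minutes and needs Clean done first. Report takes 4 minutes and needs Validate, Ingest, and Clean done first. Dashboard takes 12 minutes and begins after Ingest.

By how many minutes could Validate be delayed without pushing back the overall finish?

1

The longest chain is Ingest→Clean→Train = 9+5+9 = 23; overall finish 23 minutes.
Validate finishes as early as 18 and must finish by 19.
So Validate can slip 19 − 18 = 1 minute.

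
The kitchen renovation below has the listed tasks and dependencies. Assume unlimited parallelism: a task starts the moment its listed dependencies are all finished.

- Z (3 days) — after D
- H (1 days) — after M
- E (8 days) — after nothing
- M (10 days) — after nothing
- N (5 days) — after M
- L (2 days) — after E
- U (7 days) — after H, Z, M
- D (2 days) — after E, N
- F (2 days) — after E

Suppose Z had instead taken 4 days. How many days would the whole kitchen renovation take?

Critical path before the change: M→N→D→Z→U = 10+5+2+3+7 = 27 giving 27 days.
Z lies on that path, so at 4 days the path becomes 28 days.
No other chain overtakes it, so the finish is 28 days.

28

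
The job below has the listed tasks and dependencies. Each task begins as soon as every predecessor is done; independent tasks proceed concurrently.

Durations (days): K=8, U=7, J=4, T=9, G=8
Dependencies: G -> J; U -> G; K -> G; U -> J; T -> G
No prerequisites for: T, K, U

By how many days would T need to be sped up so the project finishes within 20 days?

1

Current finish: 21 days; target: 20.
T is on every critical path, so each day cut from T cuts the finish by one (this holds down to a finish of 20).
Need 21 − 20 = 1 day off T → T becomes 8 days, finish becomes 20.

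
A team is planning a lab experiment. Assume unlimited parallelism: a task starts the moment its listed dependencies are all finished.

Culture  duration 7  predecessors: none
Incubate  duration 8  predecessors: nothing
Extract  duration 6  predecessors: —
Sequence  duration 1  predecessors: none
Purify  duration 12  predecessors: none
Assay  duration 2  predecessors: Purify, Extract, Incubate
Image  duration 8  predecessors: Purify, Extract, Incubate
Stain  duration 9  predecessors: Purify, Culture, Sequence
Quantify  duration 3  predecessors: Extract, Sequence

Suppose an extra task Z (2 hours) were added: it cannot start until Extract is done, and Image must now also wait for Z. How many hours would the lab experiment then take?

Originally the lab experiment takes 21 hours.
With Z inserted, Image now waits for max(Purify, Extract, Incubate, Z).
New critical path: Purify→Stain = 12+9 = 21 ⇒ 21 hours.

21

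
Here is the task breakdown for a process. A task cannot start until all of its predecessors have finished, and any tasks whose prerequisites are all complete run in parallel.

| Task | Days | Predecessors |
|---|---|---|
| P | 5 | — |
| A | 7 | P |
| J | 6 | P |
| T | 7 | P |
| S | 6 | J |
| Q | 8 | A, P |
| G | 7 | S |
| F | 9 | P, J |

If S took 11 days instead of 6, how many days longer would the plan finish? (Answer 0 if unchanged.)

5

Baseline: P→J→S→G = 5+6+6+7 = 24 → 24 days.
Since S is critical, the +5 change carries straight to that chain (now 29 days).
That remains the longest chain; total 29 days.
Change in finish: 29 − 24 = +5 days.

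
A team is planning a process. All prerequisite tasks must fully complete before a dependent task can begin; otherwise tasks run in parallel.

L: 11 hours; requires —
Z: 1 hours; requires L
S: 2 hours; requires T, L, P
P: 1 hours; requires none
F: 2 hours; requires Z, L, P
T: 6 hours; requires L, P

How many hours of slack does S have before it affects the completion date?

0

L→T→S = 11+6+2 = 19 sets the makespan at 19 hours.
Longest path through S: 19 hours (earliest finish 19, latest finish 19).
So S can slip 19 − 19 = 0 hours.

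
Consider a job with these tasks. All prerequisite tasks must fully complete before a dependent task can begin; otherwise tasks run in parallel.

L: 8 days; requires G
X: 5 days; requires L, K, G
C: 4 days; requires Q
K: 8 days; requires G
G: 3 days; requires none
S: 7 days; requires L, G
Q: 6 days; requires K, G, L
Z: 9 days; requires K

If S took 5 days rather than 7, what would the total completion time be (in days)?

Actual critical path: G→L→Q→C = 3+8+6+4 = 21 ⇒ 21 days.
S has 3 days of float (longest path through it is 18).
That remains the longest chain; total 21 days.

21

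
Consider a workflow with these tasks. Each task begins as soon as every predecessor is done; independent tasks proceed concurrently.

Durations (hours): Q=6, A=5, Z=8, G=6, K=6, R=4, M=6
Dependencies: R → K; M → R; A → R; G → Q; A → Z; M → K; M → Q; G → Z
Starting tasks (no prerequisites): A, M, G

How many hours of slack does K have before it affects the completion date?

The longest chain is M→R→K = 6+4+6 = 16; overall finish 16 hours.
Longest path through K: 16 hours (earliest finish 16, latest finish 16).
So K can slip 16 − 16 = 0 hours.

0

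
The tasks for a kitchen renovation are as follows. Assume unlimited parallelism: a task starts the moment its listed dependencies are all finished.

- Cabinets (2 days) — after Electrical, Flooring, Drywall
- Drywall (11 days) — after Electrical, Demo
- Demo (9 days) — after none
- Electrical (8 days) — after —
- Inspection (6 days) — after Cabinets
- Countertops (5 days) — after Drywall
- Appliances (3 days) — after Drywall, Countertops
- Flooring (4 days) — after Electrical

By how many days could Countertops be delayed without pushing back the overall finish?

The longest chain is Demo→Drywall→Cabinets→Inspection = 9+11+2+6 = 28; overall finish 28 days.
The longest chain containing Countertops totals 28 days.
Float = 28 − 28 = 0.

0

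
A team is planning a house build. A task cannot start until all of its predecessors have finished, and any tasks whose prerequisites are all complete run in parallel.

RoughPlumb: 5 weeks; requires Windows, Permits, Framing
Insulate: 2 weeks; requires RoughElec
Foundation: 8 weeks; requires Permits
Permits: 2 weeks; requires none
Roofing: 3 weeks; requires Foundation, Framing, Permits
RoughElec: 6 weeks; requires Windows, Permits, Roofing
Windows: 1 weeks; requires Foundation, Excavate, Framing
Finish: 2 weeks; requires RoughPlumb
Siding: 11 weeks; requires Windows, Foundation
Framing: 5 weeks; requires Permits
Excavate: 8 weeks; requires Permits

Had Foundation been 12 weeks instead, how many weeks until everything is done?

26

Baseline: Permits→Foundation→Windows→Siding = 2+8+1+11 = 22 → 22 weeks.
Foundation lies on that path, so at 12 weeks the path becomes 26 weeks.
The critical path is still Permits→Foundation→Windows→Siding; finish is now 26 weeks.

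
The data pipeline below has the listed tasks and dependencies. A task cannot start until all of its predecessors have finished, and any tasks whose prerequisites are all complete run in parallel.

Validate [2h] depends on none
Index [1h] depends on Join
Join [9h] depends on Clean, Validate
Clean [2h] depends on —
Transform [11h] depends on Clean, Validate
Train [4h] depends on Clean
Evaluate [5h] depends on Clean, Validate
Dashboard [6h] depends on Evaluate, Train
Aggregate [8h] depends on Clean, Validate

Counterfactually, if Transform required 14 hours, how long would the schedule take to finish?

16

Actual critical path: Clean→Transform = 2+11 = 13 ⇒ 13 hours.
Transform is on the critical path; changing it to 14 makes that path 16 hours.
No other chain overtakes it, so the finish is 16 hours.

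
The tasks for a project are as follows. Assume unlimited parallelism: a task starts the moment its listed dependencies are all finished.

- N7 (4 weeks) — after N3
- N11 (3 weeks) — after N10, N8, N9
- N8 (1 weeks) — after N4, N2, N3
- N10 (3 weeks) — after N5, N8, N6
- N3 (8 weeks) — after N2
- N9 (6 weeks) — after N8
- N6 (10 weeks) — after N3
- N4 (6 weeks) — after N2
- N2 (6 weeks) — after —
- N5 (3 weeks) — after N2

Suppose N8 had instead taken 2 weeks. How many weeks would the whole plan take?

30

As given, the longest chain is N2→N3→N6→N10→N11 = 6+8+10+3+3 = 30, so the finish is 30 weeks.
N8 is off the critical path — its longest chain is 24 weeks, giving 6 of slack.
That remains the longest chain; total 30 weeks.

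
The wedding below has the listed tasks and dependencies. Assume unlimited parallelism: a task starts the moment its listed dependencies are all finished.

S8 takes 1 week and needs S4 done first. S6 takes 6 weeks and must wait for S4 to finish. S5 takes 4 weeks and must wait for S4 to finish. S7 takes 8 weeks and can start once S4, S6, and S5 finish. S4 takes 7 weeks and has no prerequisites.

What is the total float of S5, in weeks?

2

Critical path: S4→S6→S7 = 7+6+8 = 21, so the finish is 21 weeks.
Longest path through S5: 19 weeks (earliest finish 11, latest finish 13).
Slack of S5 = 9 − 7 = 2 weeks.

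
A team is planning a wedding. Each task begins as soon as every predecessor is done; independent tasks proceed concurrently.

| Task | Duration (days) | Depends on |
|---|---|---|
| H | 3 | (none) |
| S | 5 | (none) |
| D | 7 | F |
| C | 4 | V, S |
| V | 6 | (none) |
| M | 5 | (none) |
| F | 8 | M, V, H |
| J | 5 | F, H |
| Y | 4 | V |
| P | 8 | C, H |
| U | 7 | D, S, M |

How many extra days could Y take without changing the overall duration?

18

The longest chain is V→F→D→U = 6+8+7+7 = 28; overall finish 28 days.
Longest path through Y: 10 days (earliest finish 10, latest finish 28).
Slack of Y = 24 − 6 = 18 days.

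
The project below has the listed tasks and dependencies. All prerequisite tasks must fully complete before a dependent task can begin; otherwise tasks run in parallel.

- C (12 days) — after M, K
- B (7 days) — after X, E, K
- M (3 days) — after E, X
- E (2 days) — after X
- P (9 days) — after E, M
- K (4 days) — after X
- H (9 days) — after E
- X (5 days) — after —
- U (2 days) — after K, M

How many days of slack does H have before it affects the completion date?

6

X→E→M→C = 5+2+3+12 = 22 sets the makespan at 22 days.
H finishes as early as 16 and must finish by 22.
Slack of H = 13 − 7 = 6 days.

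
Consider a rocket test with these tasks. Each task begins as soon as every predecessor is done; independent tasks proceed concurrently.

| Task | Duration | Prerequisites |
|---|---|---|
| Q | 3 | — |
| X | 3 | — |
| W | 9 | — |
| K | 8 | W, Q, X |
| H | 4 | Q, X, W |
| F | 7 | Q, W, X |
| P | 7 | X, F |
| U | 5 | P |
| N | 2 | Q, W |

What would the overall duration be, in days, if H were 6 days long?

As given, the longest chain is W→F→P→U = 9+7+7+5 = 28, so the finish is 28 days.
H is off the critical path — its longest chain is 13 days, giving 15 of slack.
That remains the longest chain; total 28 days.

28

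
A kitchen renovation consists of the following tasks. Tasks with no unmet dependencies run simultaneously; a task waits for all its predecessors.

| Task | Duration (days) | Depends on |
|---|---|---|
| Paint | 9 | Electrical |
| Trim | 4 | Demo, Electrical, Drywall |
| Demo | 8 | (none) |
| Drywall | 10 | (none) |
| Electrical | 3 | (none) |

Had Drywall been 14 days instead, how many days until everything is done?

The binding path is Drywall→Trim = 10+4 = 14; finish at 14 days.
Drywall is on the critical path; changing it to 14 makes that path 18 days.
The critical path is still Drywall→Trim; finish is now 18 days.

18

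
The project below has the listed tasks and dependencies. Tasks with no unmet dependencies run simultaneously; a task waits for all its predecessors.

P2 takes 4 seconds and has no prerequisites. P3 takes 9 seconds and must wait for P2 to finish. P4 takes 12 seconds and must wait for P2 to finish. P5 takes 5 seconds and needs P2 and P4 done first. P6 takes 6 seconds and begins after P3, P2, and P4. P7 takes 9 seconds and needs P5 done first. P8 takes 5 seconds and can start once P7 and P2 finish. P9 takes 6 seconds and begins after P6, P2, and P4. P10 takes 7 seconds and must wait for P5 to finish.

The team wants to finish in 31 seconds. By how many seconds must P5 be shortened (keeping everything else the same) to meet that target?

4

Current finish: 35 seconds; target: 31.
P5 is on every critical path, so each second cut from P5 cuts the finish by one (this holds down to a finish of 31).
Need 35 − 31 = 4 seconds off P5 → P5 becomes 1 second, finish becomes 31.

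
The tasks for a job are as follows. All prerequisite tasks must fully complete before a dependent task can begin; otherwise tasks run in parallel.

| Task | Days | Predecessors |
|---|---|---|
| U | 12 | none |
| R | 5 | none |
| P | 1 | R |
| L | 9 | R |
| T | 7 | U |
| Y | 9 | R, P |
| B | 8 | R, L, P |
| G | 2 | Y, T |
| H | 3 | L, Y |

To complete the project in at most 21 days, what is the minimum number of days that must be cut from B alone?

Current finish: 22 days; target: 21.
B is on every critical path, so each day cut from B cuts the finish by one (this holds down to a finish of 21).
Need 22 − 21 = 1 day off B → B becomes 7 days, finish becomes 21.

1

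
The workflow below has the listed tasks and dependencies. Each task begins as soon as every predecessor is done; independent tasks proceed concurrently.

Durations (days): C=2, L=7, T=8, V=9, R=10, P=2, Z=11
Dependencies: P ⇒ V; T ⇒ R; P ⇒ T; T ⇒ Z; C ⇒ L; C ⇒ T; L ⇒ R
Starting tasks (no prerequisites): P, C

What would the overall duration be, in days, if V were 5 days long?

21

The binding path is P→T→Z = 2+8+11 = 21; finish at 21 days.
V is off the critical path — its longest chain is 11 days, giving 10 of slack.
The critical path is still P→T→Z; finish is now 21 days.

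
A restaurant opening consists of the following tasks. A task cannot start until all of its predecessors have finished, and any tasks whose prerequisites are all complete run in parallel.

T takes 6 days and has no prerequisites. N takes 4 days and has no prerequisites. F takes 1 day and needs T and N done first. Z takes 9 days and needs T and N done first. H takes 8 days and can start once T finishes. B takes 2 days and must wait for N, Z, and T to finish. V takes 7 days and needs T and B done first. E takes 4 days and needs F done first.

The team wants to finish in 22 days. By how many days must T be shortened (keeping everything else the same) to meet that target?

Current finish: 24 days; target: 22.
T is on every critical path, so each day cut from T cuts the finish by one (this holds down to a finish of 22).
Need 24 − 22 = 2 days off T → T becomes 4 days, finish becomes 22.

2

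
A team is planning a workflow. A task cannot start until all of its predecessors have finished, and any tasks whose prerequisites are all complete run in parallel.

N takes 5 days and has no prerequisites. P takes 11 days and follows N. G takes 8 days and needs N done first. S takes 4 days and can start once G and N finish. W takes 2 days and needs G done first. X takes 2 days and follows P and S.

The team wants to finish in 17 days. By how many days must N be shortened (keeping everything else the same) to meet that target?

Current finish: 19 days; target: 17.
N is on every critical path, so each day cut from N cuts the finish by one (this holds down to a finish of 15).
Need 19 − 17 = 2 days off N → N becomes 3 days, finish becomes 17.

2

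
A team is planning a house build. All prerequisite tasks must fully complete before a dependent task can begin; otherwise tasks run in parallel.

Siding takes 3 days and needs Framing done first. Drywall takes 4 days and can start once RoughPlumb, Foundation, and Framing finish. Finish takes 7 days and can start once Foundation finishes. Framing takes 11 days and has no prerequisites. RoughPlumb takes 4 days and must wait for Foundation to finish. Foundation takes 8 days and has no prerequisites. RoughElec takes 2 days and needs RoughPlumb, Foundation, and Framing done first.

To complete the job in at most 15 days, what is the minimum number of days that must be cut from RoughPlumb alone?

1

Current finish: 16 days; target: 15.
RoughPlumb is on every critical path, so each day cut from RoughPlumb cuts the finish by one (this holds down to a finish of 15).
Need 16 − 15 = 1 day off RoughPlumb → RoughPlumb becomes 3 days, finish becomes 15.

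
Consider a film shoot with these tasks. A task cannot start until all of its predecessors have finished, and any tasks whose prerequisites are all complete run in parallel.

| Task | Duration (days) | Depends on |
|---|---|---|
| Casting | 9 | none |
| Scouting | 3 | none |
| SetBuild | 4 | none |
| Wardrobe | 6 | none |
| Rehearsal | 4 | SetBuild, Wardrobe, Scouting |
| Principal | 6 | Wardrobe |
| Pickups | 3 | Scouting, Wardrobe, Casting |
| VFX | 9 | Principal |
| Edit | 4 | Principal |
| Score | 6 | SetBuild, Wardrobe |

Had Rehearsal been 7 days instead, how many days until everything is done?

21

Actual critical path: Wardrobe→Principal→VFX = 6+6+9 = 21 ⇒ 21 days.
Rehearsal is off the critical path — its longest chain is 10 days, giving 11 of slack.
The critical path is still Wardrobe→Principal→VFX; finish is now 21 days.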